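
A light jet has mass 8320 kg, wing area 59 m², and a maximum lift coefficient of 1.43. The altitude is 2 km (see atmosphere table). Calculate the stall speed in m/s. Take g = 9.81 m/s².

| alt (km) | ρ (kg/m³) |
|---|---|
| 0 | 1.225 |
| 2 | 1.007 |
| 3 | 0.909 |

V_stall = 43.8 m/s

At 2 km, from the table: ρ = 1.007 kg/m³.
Stall occurs when L = W at CL,max. W = mg = 8320 × 9.81 = 81620 N.
V_stall = √(2W/(ρ·S·CL,max)) = √(2 × 81620 / (1.007 × 59 × 1.43))
V_stall = √1921 = 43.8 m/s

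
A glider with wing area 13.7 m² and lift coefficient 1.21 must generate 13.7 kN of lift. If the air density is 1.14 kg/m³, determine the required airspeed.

v = 38.1 m/s

L = ½ρv²S·CL ⇒ v = √(2L/(ρ·S·CL))
v = √(2 × 13700 / (1.14 × 13.7 × 1.21)) = √1450 = 38.1 m/s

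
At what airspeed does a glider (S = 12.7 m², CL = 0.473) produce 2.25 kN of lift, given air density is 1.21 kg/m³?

L = ½ρv²S·CL ⇒ v = √(2L/(ρ·S·CL))
v = √(2 × 2250 / (1.21 × 12.7 × 0.473)) = √619.1 = 24.9 m/s

v = 24.9 m/s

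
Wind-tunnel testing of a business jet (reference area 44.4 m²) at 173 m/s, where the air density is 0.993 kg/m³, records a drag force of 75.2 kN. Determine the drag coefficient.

From D = ½ρv²S·CD, rearranging gives CD = 2D/(ρv²S).
CD = 2 × 75200 / (0.993 × 173² × 44.4) = 0.114

CD = 0.114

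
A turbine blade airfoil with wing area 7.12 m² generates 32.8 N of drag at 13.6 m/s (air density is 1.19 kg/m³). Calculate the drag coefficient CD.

CD = 0.0419

From D = ½ρv²S·CD, rearranging gives CD = 2D/(ρv²S).
CD = 2 × 32.8 / (1.19 × 13.6² × 7.12) = 0.0419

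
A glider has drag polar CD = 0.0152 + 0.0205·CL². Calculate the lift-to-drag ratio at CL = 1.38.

L/D = 25.4

CD = 0.0152 + 0.0205 × 1.38² = 0.05424
L/D = CL/CD = 1.38 / 0.05424 = 25.4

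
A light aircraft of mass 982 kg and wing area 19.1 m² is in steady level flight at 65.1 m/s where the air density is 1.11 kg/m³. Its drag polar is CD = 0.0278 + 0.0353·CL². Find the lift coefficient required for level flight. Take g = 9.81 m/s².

CL = 0.214

Weight W = mg = 982 × 9.81 = 9633.4 N; in level flight L = W.
q = ½ρv² = ½ × 1.11 × 65.1² = 2352 Pa.
CL = W/(q·S) = 9633.4 / (2352 × 19.1) = 0.2144.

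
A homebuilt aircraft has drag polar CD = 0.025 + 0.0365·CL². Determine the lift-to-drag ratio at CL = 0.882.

L/D = 16.5

CD = 0.025 + 0.0365 × 0.882² = 0.05339
L/D = CL/CD = 0.882 / 0.05339 = 16.5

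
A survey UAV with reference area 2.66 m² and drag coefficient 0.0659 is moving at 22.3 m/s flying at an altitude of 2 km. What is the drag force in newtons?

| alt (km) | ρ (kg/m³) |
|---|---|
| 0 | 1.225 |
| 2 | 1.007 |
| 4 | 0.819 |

At 2 km, from the table: ρ = 1.007 kg/m³.
Dynamic pressure q = ½ρv² = ½ × 1.007 × 22.3² = 250.4 Pa.
D = q·S·CD = 250.4 × 2.66 × 0.0659 = 43.9 N

D = 43.9 N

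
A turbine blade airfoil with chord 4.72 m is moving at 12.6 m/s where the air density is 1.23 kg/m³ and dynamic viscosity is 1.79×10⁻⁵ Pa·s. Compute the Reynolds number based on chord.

Re = ρ·v·c/μ = 1.23 × 12.6 × 4.72 / (1.79×10⁻⁵) = 4.09×10^6

Re = 4.09×10^6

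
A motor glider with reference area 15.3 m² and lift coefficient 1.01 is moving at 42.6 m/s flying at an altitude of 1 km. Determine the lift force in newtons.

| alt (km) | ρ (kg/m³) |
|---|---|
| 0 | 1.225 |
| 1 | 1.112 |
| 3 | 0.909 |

At 1 km, from the table: ρ = 1.112 kg/m³.
Dynamic pressure q = ½ρv² = ½ × 1.112 × 42.6² = 1009 Pa.
L = q·S·CL = 1009 × 15.3 × 1.01 = 15600 N ≈ 15.6 kN

L = 15600 N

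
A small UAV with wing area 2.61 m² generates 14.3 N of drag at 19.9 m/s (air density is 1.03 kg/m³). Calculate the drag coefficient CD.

From D = ½ρv²S·CD, rearranging gives CD = 2D/(ρv²S).
CD = 2 × 14.3 / (1.03 × 19.9² × 2.61) = 0.0269

CD = 0.0269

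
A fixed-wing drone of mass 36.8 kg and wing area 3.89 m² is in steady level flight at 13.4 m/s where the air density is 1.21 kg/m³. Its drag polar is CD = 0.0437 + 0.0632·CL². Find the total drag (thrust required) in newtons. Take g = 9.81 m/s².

Level flight ⇒ L = W = m·g = 36.8 × 9.81 = 361.01 N.
q = ½ρv² = ½ × 1.21 × 13.4² = 108.6 Pa.
Required CL = L/(qS) = 361.01/(108.6·3.89) = 0.8543.
CD = 0.0437 + 0.0632 × 0.8543² = 0.08982.
D = q·S·CD = 108.6 × 3.89 × 0.08982 = 37.96 N

D = 38 N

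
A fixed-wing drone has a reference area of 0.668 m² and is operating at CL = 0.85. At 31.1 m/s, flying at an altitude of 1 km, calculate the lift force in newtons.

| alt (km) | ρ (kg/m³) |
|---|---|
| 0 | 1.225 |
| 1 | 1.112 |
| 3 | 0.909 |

At 1 km, from the table: ρ = 1.112 kg/m³.
Dynamic pressure q = ½ρv² = ½ × 1.112 × 31.1² = 537.8 Pa.
L = q·S·CL = 537.8 × 0.668 × 0.85 = 305 N

L = 305 N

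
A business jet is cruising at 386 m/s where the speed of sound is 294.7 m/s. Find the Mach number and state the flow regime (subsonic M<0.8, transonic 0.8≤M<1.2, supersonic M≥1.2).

M = 1.31 (supersonic)

M = v/a = 386 / 294.7 = 1.31
M = 1.31 → supersonic.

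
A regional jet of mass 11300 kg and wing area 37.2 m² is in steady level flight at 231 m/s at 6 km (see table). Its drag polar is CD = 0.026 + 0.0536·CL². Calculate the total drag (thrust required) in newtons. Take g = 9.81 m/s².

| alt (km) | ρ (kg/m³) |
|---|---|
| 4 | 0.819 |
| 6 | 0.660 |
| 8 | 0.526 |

At 6 km, from the table: ρ = 0.660 kg/m³.
Weight W = mg = 11300 × 9.81 = 1.1085×10^5 N; in level flight L = W.
Dynamic pressure q = 0.5 × 0.66 × 231² = 17610 Pa.
Required CL = L/(qS) = 1.1085×10^5/(17610·37.2) = 0.1692.
CD = 0.026 + 0.0536 × 0.1692² = 0.02753.
D = q·S·CD = 17610 × 37.2 × 0.02753 = 18040 N

D = 18000 N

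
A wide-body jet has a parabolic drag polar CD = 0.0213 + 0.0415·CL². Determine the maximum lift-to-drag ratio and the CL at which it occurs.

For CD = CD0 + K·CL², (L/D)max occurs at CL* = √(CD0/K) and equals 1/(2√(K·CD0)).
(L/D)max = 1/(2√(0.0415 × 0.0213)) = 1/(2 × 0.02973) = 16.8
CL* = √(0.0213/0.0415) = 0.716

(L/D)max = 16.8, at CL = 0.716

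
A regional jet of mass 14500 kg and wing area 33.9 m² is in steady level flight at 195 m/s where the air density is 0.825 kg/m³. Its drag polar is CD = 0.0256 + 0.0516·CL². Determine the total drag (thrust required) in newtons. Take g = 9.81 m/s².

Level flight ⇒ L = W = m·g = 14500 × 9.81 = 1.4224×10^5 N.
Dynamic pressure q = 0.5 × 0.825 × 195² = 15690 Pa.
CL = W/(q·S) = 1.4224×10^5 / (15690 × 33.9) = 0.2675.
CD = 0.0256 + 0.0516 × 0.2675² = 0.02929.
D = q·S·CD = 15690 × 33.9 × 0.02929 = 15580 N

D = 15600 N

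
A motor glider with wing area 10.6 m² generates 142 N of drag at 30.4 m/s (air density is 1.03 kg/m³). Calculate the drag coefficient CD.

CD = 0.0281

From D = ½ρv²S·CD, rearranging gives CD = 2D/(ρv²S).
CD = 2 × 142 / (1.03 × 30.4² × 10.6) = 0.0281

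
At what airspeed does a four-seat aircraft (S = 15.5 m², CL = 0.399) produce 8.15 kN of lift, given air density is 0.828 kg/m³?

L = ½ρv²S·CL ⇒ v = √(2L/(ρ·S·CL))
v = √(2 × 8150 / (0.828 × 15.5 × 0.399)) = √3183 = 56.4 m/s

v = 56.4 m/s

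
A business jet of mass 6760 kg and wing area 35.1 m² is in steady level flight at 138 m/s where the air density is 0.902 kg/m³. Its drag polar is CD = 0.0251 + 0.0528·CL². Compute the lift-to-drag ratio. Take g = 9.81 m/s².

Weight W = mg = 6760 × 9.81 = 66316 N; in level flight L = W.
q = ½ρv² = ½ × 0.902 × 138² = 8589 Pa.
CL = W/(q·S) = 66316 / (8589 × 35.1) = 0.22.
CD = 0.0251 + 0.0528 × 0.22² = 0.02765.
L/D = CL/CD = 0.22 / 0.02765 = 7.95

L/D = 7.95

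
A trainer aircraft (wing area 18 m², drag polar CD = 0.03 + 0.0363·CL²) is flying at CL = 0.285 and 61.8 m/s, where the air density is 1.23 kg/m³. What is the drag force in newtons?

D = 1390 N

CD = 0.03 + 0.0363 × 0.285² = 0.03295
D = ½ρv²S·CD = ½ × 1.23 × 61.8² × 18 × 0.03295 = 1390 N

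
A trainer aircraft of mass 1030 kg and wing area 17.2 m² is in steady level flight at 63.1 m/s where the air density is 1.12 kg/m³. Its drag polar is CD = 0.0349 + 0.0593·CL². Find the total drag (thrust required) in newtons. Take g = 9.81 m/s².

D = 1500 N

In steady level flight, lift balances weight: W = mg = 1030 × 9.81 = 10104 N.
Dynamic pressure q = 0.5 × 1.12 × 63.1² = 2230 Pa.
CL = W/(q·S) = 10104 / (2230 × 17.2) = 0.2635.
CD = 0.0349 + 0.0593 × 0.2635² = 0.03902.
D = q·S·CD = 2230 × 17.2 × 0.03902 = 1496 N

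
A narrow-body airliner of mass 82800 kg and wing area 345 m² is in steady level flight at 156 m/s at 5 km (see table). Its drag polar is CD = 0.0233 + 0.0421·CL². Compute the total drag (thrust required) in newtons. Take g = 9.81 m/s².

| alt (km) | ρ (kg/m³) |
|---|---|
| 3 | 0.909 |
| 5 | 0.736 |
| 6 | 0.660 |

At 5 km, from the table: ρ = 0.736 kg/m³.
Level flight ⇒ L = W = m·g = 82800 × 9.81 = 8.1227×10^5 N.
Dynamic pressure q = 0.5 × 0.736 × 156² = 8956 Pa.
CL = W/(q·S) = 8.1227×10^5 / (8956 × 345) = 0.2629.
CD = 0.0233 + 0.0421 × 0.2629² = 0.02621.
D = q·S·CD = 8956 × 345 × 0.02621 = 80980 N

D = 81000 N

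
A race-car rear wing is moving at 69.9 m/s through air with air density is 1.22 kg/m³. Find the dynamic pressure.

q = ½ρv² = ½ × 1.22 × 69.9² = 2980 Pa

q = 2980 Pa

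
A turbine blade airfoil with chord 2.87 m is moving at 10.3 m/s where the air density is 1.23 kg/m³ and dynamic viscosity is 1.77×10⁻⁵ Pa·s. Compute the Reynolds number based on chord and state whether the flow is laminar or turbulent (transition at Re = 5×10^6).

Re = 2.05×10^6 (laminar)

Re = ρ·v·c/μ = 1.23 × 10.3 × 2.87 / (1.77×10⁻⁵) = 2.05×10^6
Since 2.05×10^6 < 5×10^6, the flow is laminar.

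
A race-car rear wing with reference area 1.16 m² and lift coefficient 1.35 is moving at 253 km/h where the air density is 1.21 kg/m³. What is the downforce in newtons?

L = 4680 N

Convert speed: v = 253 km/h ÷ 3.6 = 70.28 m/s.
L = ½ρv²S·CL = ½ × 1.21 × 70.28² × 1.16 × 1.35 = 4680 N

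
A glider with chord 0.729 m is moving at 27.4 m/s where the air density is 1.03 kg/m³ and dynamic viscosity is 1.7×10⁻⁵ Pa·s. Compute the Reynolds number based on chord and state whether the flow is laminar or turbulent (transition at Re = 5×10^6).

Re = 1.21×10^6 (laminar)

Re = ρ·v·c/μ = 1.03 × 27.4 × 0.729 / (1.7×10⁻⁵) = 1.21×10^6
Since 1.21×10^6 < 5×10^6, the flow is laminar.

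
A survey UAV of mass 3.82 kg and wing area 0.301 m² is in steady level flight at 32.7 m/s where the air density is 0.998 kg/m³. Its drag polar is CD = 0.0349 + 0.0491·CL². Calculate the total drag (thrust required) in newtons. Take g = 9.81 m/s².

D = 6.03 N

Weight W = mg = 3.82 × 9.81 = 37.474 N; in level flight L = W.
Dynamic pressure q = 0.5 × 0.998 × 32.7² = 533.6 Pa.
CL = 2W/(ρv²S) = 2×37.474/(0.998×32.7²×0.301) = 0.2333.
CD = 0.0349 + 0.0491 × 0.2333² = 0.03757.
D = q·S·CD = 533.6 × 0.301 × 0.03757 = 6.034 N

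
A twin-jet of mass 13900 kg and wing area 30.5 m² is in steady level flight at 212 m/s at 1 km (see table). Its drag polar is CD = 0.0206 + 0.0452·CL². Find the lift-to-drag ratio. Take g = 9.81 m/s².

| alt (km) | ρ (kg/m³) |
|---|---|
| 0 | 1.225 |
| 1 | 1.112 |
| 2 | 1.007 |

At 1 km, from the table: ρ = 1.112 kg/m³.
Weight W = mg = 13900 × 9.81 = 1.3636×10^5 N; in level flight L = W.
q = ½ρv² = ½ × 1.112 × 212² = 24990 Pa.
Required CL = L/(qS) = 1.3636×10^5/(24990·30.5) = 0.1789.
CD = 0.0206 + 0.0452 × 0.1789² = 0.02205.
L/D = CL/CD = 0.1789 / 0.02205 = 8.12

L/D = 8.12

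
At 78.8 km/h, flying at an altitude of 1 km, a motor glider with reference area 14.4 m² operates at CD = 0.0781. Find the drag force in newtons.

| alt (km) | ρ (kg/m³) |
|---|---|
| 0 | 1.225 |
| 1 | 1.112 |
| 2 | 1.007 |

D = 300 N

At 1 km, from the table: ρ = 1.112 kg/m³.
Convert speed: v = 78.8 km/h ÷ 3.6 = 21.89 m/s.
Dynamic pressure q = ½ρv² = ½ × 1.112 × 21.89² = 266.4 Pa.
D = q·S·CD = 266.4 × 14.4 × 0.0781 = 300 N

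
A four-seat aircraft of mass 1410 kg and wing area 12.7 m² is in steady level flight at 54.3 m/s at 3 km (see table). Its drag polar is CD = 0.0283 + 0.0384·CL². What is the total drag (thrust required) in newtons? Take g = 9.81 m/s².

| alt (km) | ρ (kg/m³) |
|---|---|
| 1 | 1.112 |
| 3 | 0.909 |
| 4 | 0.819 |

At 3 km, from the table: ρ = 0.909 kg/m³.
Weight W = mg = 1410 × 9.81 = 13832 N; in level flight L = W.
q = ½ρv² = ½ × 0.909 × 54.3² = 1340 Pa.
CL = W/(q·S) = 13832 / (1340 × 12.7) = 0.8127.
CD = 0.0283 + 0.0384 × 0.8127² = 0.05366.
D = q·S·CD = 1340 × 12.7 × 0.05366 = 913.3 N

D = 913 N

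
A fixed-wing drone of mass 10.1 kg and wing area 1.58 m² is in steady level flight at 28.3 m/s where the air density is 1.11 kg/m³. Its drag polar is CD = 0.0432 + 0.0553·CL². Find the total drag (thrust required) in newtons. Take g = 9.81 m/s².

In steady level flight, lift balances weight: W = mg = 10.1 × 9.81 = 99.081 N.
q = ½ρv² = ½ × 1.11 × 28.3² = 444.5 Pa.
CL = W/(q·S) = 99.081 / (444.5 × 1.58) = 0.1411.
CD = 0.0432 + 0.0553 × 0.1411² = 0.0443.
D = q·S·CD = 444.5 × 1.58 × 0.0443 = 31.11 N

D = 31.1 N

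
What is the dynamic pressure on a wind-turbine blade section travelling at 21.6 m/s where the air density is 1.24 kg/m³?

q = ½ρv² = ½ × 1.24 × 21.6² = 289 Pa

q = 289 Pa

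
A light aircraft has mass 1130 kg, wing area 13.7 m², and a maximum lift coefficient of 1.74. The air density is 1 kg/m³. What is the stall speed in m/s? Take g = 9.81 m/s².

V_stall = 30.5 m/s

At stall, lift equals weight: L = W = m·g = 1130 × 9.81 = 11090 N.
From L = ½ρV²S·CL,max = W: V_stall = √(2W/(ρSCL,max)) = √(2·11090/(1·13.7·1.74))
V_stall = √930.1 = 30.5 m/s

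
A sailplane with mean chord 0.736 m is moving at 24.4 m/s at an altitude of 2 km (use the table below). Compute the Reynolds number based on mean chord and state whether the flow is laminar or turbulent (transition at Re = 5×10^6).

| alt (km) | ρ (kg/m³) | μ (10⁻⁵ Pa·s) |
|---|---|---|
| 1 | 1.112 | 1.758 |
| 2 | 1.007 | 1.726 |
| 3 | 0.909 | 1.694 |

At 2 km, from the table: ρ = 1.007 kg/m³, μ = 1.726×10⁻⁵ Pa·s.
Re = ρ·v·c/μ = 1.007 × 24.4 × 0.736 / (1.726×10⁻⁵) = 1.05×10^6
Since 1.05×10^6 < 5×10^6, the flow is laminar.

Re = 1.05×10^6 (laminar)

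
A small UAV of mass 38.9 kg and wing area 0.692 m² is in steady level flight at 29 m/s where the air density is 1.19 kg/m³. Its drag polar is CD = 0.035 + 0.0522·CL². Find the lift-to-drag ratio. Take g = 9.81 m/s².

L/D = 11.2

Weight W = mg = 38.9 × 9.81 = 381.61 N; in level flight L = W.
q = ½ρv² = ½ × 1.19 × 29² = 500.4 Pa.
CL = W/(q·S) = 381.61 / (500.4 × 0.692) = 1.102.
CD = 0.035 + 0.0522 × 1.102² = 0.0984.
L/D = CL/CD = 1.102 / 0.0984 = 11.2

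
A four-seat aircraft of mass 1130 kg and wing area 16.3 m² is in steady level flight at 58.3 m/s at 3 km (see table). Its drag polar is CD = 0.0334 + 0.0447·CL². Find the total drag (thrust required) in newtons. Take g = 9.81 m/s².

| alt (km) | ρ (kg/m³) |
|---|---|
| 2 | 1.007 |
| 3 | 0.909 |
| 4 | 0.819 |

At 3 km, from the table: ρ = 0.909 kg/m³.
Weight W = mg = 1130 × 9.81 = 11085 N; in level flight L = W.
q = ½ρv² = ½ × 0.909 × 58.3² = 1545 Pa.
CL = 2W/(ρv²S) = 2×11085/(0.909×58.3²×16.3) = 0.4402.
CD = 0.0334 + 0.0447 × 0.4402² = 0.04206.
D = q·S·CD = 1545 × 16.3 × 0.04206 = 1059 N

D = 1060 N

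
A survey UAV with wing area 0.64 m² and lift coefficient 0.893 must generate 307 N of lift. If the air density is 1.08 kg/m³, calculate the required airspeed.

v = 31.5 m/s

L = ½ρv²S·CL ⇒ v = √(2L/(ρ·S·CL))
v = √(2 × 307 / (1.08 × 0.64 × 0.893)) = √994.7 = 31.5 m/s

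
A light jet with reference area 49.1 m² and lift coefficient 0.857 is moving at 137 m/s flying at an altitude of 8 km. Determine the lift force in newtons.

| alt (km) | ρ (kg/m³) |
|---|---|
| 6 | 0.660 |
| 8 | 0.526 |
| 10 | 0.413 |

At 8 km, from the table: ρ = 0.526 kg/m³.
L = ½ρv²S·CL = ½ × 0.526 × 137² × 49.1 × 0.857 = 2.08×10^5 N ≈ 208 kN

L = 2.08×10^5 N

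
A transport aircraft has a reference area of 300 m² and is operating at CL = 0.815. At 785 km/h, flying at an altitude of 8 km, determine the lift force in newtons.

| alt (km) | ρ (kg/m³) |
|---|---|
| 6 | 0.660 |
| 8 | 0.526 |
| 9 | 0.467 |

At 8 km, from the table: ρ = 0.526 kg/m³.
Convert speed: v = 785 km/h ÷ 3.6 = 218.1 m/s.
Dynamic pressure q = ½ρv² = ½ × 0.526 × 218.1² = 12510 Pa.
L = q·S·CL = 12510 × 300 × 0.815 = 3.06×10^6 N ≈ 3060 kN

L = 3.06×10^6 N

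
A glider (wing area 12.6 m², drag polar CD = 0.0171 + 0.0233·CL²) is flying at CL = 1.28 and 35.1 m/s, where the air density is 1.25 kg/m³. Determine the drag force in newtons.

D = 536 N

CD = 0.0171 + 0.0233 × 1.28² = 0.05527
D = ½ρv²S·CD = ½ × 1.25 × 35.1² × 12.6 × 0.05527 = 536 N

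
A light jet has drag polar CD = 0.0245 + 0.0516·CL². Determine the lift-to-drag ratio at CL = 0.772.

CD = 0.0245 + 0.0516 × 0.772² = 0.05525
L/D = CL/CD = 0.772 / 0.05525 = 14

L/D = 14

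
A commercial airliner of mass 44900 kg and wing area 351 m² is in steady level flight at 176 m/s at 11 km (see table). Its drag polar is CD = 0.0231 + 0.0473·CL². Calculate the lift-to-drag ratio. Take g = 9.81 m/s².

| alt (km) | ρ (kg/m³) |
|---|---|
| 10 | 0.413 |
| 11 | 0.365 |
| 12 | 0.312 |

L/D = 8.73

At 11 km, from the table: ρ = 0.365 kg/m³.
In steady level flight, lift balances weight: W = mg = 44900 × 9.81 = 4.4047×10^5 N.
q = ½ρv² = ½ × 0.365 × 176² = 5653 Pa.
CL = W/(q·S) = 4.4047×10^5 / (5653 × 351) = 0.222.
CD = 0.0231 + 0.0473 × 0.222² = 0.02543.
L/D = CL/CD = 0.222 / 0.02543 = 8.73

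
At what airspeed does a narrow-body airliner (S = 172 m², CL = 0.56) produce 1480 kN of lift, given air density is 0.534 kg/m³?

v = 240 m/s

L = ½ρv²S·CL ⇒ v = √(2L/(ρ·S·CL))
v = √(2 × 1.48×10^6 / (0.534 × 172 × 0.56)) = √57550 = 240 m/s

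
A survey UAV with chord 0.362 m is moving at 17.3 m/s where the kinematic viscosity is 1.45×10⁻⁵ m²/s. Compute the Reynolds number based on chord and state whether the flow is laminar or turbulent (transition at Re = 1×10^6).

Re = 4.32×10^5 (laminar)

Re = v·c/ν = 17.3 × 0.362 / (1.45×10⁻⁵) = 4.32×10^5
Since 4.32×10^5 < 1×10^6, the flow is laminar.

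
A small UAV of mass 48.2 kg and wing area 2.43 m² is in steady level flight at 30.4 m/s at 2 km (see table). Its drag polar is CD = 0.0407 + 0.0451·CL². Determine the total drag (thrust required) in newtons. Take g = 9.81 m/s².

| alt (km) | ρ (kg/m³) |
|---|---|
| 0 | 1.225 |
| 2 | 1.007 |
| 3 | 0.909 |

D = 54.9 N

At 2 km, from the table: ρ = 1.007 kg/m³.
Weight W = mg = 48.2 × 9.81 = 472.84 N; in level flight L = W.
q = ½ρv² = ½ × 1.007 × 30.4² = 465.3 Pa.
CL = 2W/(ρv²S) = 2×472.84/(1.007×30.4²×2.43) = 0.4182.
CD = 0.0407 + 0.0451 × 0.4182² = 0.04859.
D = q·S·CD = 465.3 × 2.43 × 0.04859 = 54.94 N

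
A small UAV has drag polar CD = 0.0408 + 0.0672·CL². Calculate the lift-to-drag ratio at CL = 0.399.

L/D = 7.75

CD = 0.0408 + 0.0672 × 0.399² = 0.0515
L/D = CL/CD = 0.399 / 0.0515 = 7.75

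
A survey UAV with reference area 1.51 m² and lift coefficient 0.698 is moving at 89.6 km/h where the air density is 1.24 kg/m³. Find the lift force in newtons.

Convert speed: v = 89.6 km/h ÷ 3.6 = 24.89 m/s.
L = ½ρv²S·CL = ½ × 1.24 × 24.89² × 1.51 × 0.698 = 405 N

L = 405 N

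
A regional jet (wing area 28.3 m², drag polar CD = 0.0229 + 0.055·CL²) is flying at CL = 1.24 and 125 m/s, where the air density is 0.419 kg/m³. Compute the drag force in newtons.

CD = 0.0229 + 0.055 × 1.24² = 0.1075
D = ½ρv²S·CD = ½ × 0.419 × 125² × 28.3 × 0.1075 = 9960 N

D = 9960 N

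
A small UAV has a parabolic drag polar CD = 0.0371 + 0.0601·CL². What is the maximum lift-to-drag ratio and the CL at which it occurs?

For CD = CD0 + K·CL², (L/D)max occurs at CL* = √(CD0/K) and equals 1/(2√(K·CD0)).
(L/D)max = 1/(2√(0.0601 × 0.0371)) = 1/(2 × 0.04722) = 10.6
CL* = √(0.0371/0.0601) = 0.786

(L/D)max = 10.6, at CL = 0.786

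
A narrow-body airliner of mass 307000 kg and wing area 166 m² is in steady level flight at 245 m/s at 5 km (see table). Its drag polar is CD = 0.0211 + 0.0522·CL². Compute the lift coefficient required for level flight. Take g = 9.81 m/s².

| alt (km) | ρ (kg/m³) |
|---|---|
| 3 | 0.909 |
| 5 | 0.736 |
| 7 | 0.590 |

At 5 km, from the table: ρ = 0.736 kg/m³.
Weight W = mg = 307000 × 9.81 = 3.0117×10^6 N; in level flight L = W.
q = ½ρv² = ½ × 0.736 × 245² = 22090 Pa.
CL = W/(q·S) = 3.0117×10^6 / (22090 × 166) = 0.8213.

CL = 0.821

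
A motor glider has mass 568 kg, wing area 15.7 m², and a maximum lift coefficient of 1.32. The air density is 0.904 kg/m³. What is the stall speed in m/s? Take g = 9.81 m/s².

Weight W = mg = 568 × 9.81 = 5572 N.
From L = ½ρV²S·CL,max = W: V_stall = √(2W/(ρSCL,max)) = √(2·5572/(0.904·15.7·1.32))
V_stall = √594.8 = 24.4 m/s

V_stall = 24.4 m/s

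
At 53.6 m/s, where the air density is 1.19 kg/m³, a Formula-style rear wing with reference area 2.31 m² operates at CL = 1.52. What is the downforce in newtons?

Dynamic pressure q = ½ρv² = ½ × 1.19 × 53.6² = 1709 Pa.
L = q·S·CL = 1709 × 2.31 × 1.52 = 6000 N ≈ 6 kN

L = 6000 N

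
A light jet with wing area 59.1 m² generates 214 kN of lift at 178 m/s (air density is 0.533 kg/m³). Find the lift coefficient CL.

From L = ½ρv²S·CL, rearranging gives CL = 2L/(ρv²S).
CL = 2 × 2.14×10^5 / (0.533 × 178² × 59.1) = 0.429

CL = 0.429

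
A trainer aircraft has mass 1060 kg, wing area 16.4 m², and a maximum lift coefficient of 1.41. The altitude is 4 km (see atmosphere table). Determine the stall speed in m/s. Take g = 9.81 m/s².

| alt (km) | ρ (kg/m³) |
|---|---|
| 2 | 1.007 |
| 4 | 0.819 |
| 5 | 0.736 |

V_stall = 33.1 m/s

At 4 km, from the table: ρ = 0.819 kg/m³.
At stall, lift equals weight: L = W = m·g = 1060 × 9.81 = 10400 N.
From L = ½ρV²S·CL,max = W: V_stall = √(2W/(ρSCL,max)) = √(2·10400/(0.819·16.4·1.41))
V_stall = √1098 = 33.1 m/s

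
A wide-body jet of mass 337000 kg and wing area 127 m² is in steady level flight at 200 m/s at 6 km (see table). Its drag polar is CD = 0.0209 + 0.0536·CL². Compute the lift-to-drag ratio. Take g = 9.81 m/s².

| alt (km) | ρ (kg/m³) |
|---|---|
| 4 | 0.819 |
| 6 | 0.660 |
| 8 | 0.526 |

At 6 km, from the table: ρ = 0.660 kg/m³.
Level flight ⇒ L = W = m·g = 337000 × 9.81 = 3.306×10^6 N.
q = ½ρv² = ½ × 0.66 × 200² = 13200 Pa.
Required CL = L/(qS) = 3.306×10^6/(13200·127) = 1.972.
CD = 0.0209 + 0.0536 × 1.972² = 0.2294.
L/D = CL/CD = 1.972 / 0.2294 = 8.6

L/D = 8.6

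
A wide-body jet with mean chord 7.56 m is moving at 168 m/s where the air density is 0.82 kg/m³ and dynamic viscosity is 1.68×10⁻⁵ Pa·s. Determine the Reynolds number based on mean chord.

Re = ρ·v·c/μ = 0.82 × 168 × 7.56 / (1.68×10⁻⁵) = 6.2×10^7

Re = 6.2×10^7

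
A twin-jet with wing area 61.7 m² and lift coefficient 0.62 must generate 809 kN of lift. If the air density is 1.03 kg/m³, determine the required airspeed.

L = ½ρv²S·CL ⇒ v = √(2L/(ρ·S·CL))
v = √(2 × 8.09×10^5 / (1.03 × 61.7 × 0.62)) = √41060 = 203 m/s

v = 203 m/s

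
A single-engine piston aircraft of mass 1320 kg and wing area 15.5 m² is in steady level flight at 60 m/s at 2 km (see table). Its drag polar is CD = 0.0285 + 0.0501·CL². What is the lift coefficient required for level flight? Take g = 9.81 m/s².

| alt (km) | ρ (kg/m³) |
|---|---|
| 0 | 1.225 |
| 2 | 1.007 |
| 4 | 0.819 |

CL = 0.461

At 2 km, from the table: ρ = 1.007 kg/m³.
Weight W = mg = 1320 × 9.81 = 12949 N; in level flight L = W.
q = ½ρv² = ½ × 1.007 × 60² = 1813 Pa.
CL = W/(q·S) = 12949 / (1813 × 15.5) = 0.4609.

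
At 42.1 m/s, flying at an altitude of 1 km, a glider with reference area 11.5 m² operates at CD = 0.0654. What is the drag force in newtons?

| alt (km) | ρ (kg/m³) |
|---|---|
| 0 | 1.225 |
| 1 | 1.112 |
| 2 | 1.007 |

D = 741 N

At 1 km, from the table: ρ = 1.112 kg/m³.
Dynamic pressure q = ½ρv² = ½ × 1.112 × 42.1² = 985.5 Pa.
D = q·S·CD = 985.5 × 11.5 × 0.0654 = 741 N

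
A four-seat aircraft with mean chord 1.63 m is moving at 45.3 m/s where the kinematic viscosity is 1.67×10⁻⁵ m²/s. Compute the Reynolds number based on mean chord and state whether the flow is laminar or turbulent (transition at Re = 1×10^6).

Re = v·c/ν = 45.3 × 1.63 / (1.67×10⁻⁵) = 4.42×10^6
Since 4.42×10^6 > 1×10^6, the flow is turbulent.

Re = 4.42×10^6 (turbulent)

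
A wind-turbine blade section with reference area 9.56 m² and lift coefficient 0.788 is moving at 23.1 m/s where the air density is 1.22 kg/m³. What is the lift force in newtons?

L = ½ρv²S·CL = ½ × 1.22 × 23.1² × 9.56 × 0.788 = 2450 N

L = 2450 N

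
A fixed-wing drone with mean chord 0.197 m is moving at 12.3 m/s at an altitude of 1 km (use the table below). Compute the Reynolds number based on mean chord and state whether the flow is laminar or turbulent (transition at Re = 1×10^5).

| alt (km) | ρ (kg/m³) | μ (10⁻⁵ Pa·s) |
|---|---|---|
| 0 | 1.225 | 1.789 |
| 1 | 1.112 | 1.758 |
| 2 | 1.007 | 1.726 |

Re = 1.53×10^5 (turbulent)

At 1 km, from the table: ρ = 1.112 kg/m³, μ = 1.758×10⁻⁵ Pa·s.
Re = ρ·v·c/μ = 1.112 × 12.3 × 0.197 / (1.758×10⁻⁵) = 1.53×10^5
Since 1.53×10^5 > 1×10^5, the flow is turbulent.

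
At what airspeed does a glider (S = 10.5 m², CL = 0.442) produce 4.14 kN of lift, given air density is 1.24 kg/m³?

v = 37.9 m/s

L = ½ρv²S·CL ⇒ v = √(2L/(ρ·S·CL))
v = √(2 × 4140 / (1.24 × 10.5 × 0.442)) = √1439 = 37.9 m/s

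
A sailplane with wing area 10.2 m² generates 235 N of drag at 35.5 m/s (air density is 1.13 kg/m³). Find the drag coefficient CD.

From D = ½ρv²S·CD, rearranging gives CD = 2D/(ρv²S).
CD = 2 × 235 / (1.13 × 35.5² × 10.2) = 0.0324

CD = 0.0324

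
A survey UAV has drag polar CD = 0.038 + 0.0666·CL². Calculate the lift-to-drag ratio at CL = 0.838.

L/D = 9.89

CD = 0.038 + 0.0666 × 0.838² = 0.08477
L/D = CL/CD = 0.838 / 0.08477 = 9.89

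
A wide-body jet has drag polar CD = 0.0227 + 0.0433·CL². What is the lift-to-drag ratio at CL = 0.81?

L/D = 15.8

CD = 0.0227 + 0.0433 × 0.81² = 0.05111
L/D = CL/CD = 0.81 / 0.05111 = 15.8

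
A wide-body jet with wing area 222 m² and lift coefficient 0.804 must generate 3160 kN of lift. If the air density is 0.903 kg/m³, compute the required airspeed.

L = ½ρv²S·CL ⇒ v = √(2L/(ρ·S·CL))
v = √(2 × 3.16×10^6 / (0.903 × 222 × 0.804)) = √39210 = 198 m/s

v = 198 m/s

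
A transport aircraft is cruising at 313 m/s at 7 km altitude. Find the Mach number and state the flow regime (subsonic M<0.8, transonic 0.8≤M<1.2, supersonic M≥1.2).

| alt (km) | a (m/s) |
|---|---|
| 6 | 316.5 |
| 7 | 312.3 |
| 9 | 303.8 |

At 7 km, from the table: a = 312.3 m/s.
M = v/a = 313 / 312.3 = 1
M = 1 → transonic.

M = 1 (transonic)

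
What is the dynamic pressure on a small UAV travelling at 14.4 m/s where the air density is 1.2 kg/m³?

q = ½ρv² = ½ × 1.2 × 14.4² = 124 Pa

q = 124 Pa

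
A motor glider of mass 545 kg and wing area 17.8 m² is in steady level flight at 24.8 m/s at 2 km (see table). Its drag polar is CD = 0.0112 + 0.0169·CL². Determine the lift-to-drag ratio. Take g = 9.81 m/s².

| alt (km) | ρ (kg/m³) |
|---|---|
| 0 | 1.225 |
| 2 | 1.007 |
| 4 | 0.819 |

L/D = 35.8

At 2 km, from the table: ρ = 1.007 kg/m³.
In steady level flight, lift balances weight: W = mg = 545 × 9.81 = 5346.4 N.
q = ½ρv² = ½ × 1.007 × 24.8² = 309.7 Pa.
CL = 2W/(ρv²S) = 2×5346.4/(1.007×24.8²×17.8) = 0.9699.
CD = 0.0112 + 0.0169 × 0.9699² = 0.0271.
L/D = CL/CD = 0.9699 / 0.0271 = 35.8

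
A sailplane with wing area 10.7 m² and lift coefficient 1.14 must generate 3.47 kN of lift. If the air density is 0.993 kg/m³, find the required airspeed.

v = 23.9 m/s

L = ½ρv²S·CL ⇒ v = √(2L/(ρ·S·CL))
v = √(2 × 3470 / (0.993 × 10.7 × 1.14)) = √573 = 23.9 m/s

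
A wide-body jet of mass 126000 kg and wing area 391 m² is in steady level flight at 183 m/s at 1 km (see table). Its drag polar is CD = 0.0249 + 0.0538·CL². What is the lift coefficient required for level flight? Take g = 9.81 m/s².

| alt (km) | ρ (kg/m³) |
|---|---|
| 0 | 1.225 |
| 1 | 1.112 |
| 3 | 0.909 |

At 1 km, from the table: ρ = 1.112 kg/m³.
Level flight ⇒ L = W = m·g = 126000 × 9.81 = 1.2361×10^6 N.
Dynamic pressure q = 0.5 × 1.112 × 183² = 18620 Pa.
CL = 2W/(ρv²S) = 2×1.2361×10^6/(1.112×183²×391) = 0.1698.

CL = 0.17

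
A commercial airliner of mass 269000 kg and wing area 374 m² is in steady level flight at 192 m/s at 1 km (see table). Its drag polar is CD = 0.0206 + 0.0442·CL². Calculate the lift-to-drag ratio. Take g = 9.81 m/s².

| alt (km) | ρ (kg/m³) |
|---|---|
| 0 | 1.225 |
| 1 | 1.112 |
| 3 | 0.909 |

At 1 km, from the table: ρ = 1.112 kg/m³.
In steady level flight, lift balances weight: W = mg = 269000 × 9.81 = 2.6389×10^6 N.
Dynamic pressure q = 0.5 × 1.112 × 192² = 20500 Pa.
Required CL = L/(qS) = 2.6389×10^6/(20500·374) = 0.3442.
CD = 0.0206 + 0.0442 × 0.3442² = 0.02584.
L/D = CL/CD = 0.3442 / 0.02584 = 13.3

L/D = 13.3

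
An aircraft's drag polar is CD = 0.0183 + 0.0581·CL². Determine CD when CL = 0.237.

CD = 0.0183 + 0.0581 × 0.237² = 0.0183 + 0.003263 = 0.0216

CD = 0.0216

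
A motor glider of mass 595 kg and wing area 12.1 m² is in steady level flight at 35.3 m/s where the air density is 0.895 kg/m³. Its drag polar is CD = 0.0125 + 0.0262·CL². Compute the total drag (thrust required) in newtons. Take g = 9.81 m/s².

Weight W = mg = 595 × 9.81 = 5837 N; in level flight L = W.
Dynamic pressure q = 0.5 × 0.895 × 35.3² = 557.6 Pa.
CL = 2W/(ρv²S) = 2×5837/(0.895×35.3²×12.1) = 0.8651.
CD = 0.0125 + 0.0262 × 0.8651² = 0.03211.
D = q·S·CD = 557.6 × 12.1 × 0.03211 = 216.6 N

D = 217 N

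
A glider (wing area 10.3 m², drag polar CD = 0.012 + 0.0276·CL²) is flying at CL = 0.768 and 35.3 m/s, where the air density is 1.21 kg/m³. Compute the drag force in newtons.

D = 220 N

CD = 0.012 + 0.0276 × 0.768² = 0.02828
D = ½ρv²S·CD = ½ × 1.21 × 35.3² × 10.3 × 0.02828 = 220 N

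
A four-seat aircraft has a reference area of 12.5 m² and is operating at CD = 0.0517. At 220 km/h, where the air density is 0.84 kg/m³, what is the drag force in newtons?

Convert speed: v = 220 km/h ÷ 3.6 = 61.11 m/s.
D = ½ρv²S·CD = ½ × 0.84 × 61.11² × 12.5 × 0.0517 = 1010 N

D = 1010 N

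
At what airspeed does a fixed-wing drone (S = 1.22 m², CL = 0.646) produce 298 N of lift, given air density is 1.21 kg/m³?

v = 25 m/s

L = ½ρv²S·CL ⇒ v = √(2L/(ρ·S·CL))
v = √(2 × 298 / (1.21 × 1.22 × 0.646)) = √625 = 25 m/s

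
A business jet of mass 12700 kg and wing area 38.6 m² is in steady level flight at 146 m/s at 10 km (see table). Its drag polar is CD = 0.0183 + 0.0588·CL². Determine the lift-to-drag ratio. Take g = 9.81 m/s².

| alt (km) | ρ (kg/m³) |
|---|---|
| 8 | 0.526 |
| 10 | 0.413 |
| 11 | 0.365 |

L/D = 14.7

At 10 km, from the table: ρ = 0.413 kg/m³.
Level flight ⇒ L = W = m·g = 12700 × 9.81 = 1.2459×10^5 N.
q = ½ρv² = ½ × 0.413 × 146² = 4402 Pa.
CL = W/(q·S) = 1.2459×10^5 / (4402 × 38.6) = 0.7333.
CD = 0.0183 + 0.0588 × 0.7333² = 0.04992.
L/D = CL/CD = 0.7333 / 0.04992 = 14.7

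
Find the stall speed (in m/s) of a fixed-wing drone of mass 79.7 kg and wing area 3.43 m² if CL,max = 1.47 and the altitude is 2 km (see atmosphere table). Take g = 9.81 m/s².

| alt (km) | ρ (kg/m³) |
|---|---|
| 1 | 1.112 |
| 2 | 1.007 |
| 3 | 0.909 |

V_stall = 17.5 m/s

At 2 km, from the table: ρ = 1.007 kg/m³.
Weight W = mg = 79.7 × 9.81 = 781.9 N.
V_stall = √(2W/(ρ·S·CL,max)) = √(2 × 781.9 / (1.007 × 3.43 × 1.47))
V_stall = √308 = 17.5 m/s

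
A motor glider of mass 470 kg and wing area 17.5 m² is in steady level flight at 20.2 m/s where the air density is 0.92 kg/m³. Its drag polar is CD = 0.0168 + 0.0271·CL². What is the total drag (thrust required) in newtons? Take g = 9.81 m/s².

Weight W = mg = 470 × 9.81 = 4610.7 N; in level flight L = W.
q = ½ρv² = ½ × 0.92 × 20.2² = 187.7 Pa.
CL = W/(q·S) = 4610.7 / (187.7 × 17.5) = 1.404.
CD = 0.0168 + 0.0271 × 1.404² = 0.0702.
D = q·S·CD = 187.7 × 17.5 × 0.0702 = 230.6 N

D = 231 N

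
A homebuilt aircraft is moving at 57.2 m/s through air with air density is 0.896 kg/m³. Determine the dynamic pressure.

q = ½ρv² = ½ × 0.896 × 57.2² = 1470 Pa

q = 1470 Pa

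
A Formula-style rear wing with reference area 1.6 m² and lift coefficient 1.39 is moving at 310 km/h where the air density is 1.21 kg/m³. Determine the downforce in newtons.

L = 9980 N

Convert speed: v = 310 km/h ÷ 3.6 = 86.11 m/s.
Dynamic pressure q = ½ρv² = ½ × 1.21 × 86.11² = 4486 Pa.
L = q·S·CL = 4486 × 1.6 × 1.39 = 9980 N ≈ 9.98 kN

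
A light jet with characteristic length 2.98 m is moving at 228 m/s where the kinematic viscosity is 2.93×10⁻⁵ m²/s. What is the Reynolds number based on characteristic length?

Re = 2.32×10^7

Re = v·c/ν = 228 × 2.98 / (2.93×10⁻⁵) = 2.32×10^7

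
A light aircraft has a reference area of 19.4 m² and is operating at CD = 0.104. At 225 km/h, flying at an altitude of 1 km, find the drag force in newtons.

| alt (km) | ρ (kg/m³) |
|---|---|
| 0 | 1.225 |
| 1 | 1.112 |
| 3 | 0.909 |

D = 4380 N

At 1 km, from the table: ρ = 1.112 kg/m³.
Convert speed: v = 225 km/h ÷ 3.6 = 62.5 m/s.
Dynamic pressure q = ½ρv² = ½ × 1.112 × 62.5² = 2172 Pa.
D = q·S·CD = 2172 × 19.4 × 0.104 = 4380 N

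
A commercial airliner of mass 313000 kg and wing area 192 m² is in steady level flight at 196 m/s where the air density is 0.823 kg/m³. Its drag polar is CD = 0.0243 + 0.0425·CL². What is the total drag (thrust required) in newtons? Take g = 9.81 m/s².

Weight W = mg = 313000 × 9.81 = 3.0705×10^6 N; in level flight L = W.
Dynamic pressure q = 0.5 × 0.823 × 196² = 15810 Pa.
CL = W/(q·S) = 3.0705×10^6 / (15810 × 192) = 1.012.
CD = 0.0243 + 0.0425 × 1.012² = 0.0678.
D = q·S·CD = 15810 × 192 × 0.0678 = 2.058×10^5 N

D = 2.06×10^5 N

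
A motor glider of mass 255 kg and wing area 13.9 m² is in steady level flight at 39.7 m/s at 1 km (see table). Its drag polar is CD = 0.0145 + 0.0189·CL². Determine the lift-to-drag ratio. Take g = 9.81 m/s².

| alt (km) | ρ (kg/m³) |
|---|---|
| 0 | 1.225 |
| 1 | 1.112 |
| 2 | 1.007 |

L/D = 13.4

At 1 km, from the table: ρ = 1.112 kg/m³.
In steady level flight, lift balances weight: W = mg = 255 × 9.81 = 2501.6 N.
q = ½ρv² = ½ × 1.112 × 39.7² = 876.3 Pa.
CL = W/(q·S) = 2501.6 / (876.3 × 13.9) = 0.2054.
CD = 0.0145 + 0.0189 × 0.2054² = 0.0153.
L/D = CL/CD = 0.2054 / 0.0153 = 13.4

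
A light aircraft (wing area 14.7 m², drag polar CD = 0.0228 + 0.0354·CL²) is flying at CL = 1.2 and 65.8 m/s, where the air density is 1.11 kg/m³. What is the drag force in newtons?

D = 2610 N

CD = 0.0228 + 0.0354 × 1.2² = 0.07378
D = ½ρv²S·CD = ½ × 1.11 × 65.8² × 14.7 × 0.07378 = 2610 N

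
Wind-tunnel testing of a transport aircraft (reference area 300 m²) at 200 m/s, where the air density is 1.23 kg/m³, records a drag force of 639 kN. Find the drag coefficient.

CD = 0.0866

From D = ½ρv²S·CD, rearranging gives CD = 2D/(ρv²S).
CD = 2 × 6.39×10^5 / (1.23 × 200² × 300) = 0.0866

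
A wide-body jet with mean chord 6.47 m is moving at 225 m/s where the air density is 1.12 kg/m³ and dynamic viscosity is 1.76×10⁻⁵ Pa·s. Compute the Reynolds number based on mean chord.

Re = 9.26×10^7

Re = ρ·v·c/μ = 1.12 × 225 × 6.47 / (1.76×10⁻⁵) = 9.26×10^7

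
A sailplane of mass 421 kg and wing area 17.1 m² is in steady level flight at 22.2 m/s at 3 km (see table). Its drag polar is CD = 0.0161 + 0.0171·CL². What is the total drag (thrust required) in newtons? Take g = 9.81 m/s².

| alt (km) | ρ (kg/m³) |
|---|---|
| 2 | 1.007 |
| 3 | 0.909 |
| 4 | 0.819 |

At 3 km, from the table: ρ = 0.909 kg/m³.
Level flight ⇒ L = W = m·g = 421 × 9.81 = 4130 N.
q = ½ρv² = ½ × 0.909 × 22.2² = 224 Pa.
CL = 2W/(ρv²S) = 2×4130/(0.909×22.2²×17.1) = 1.078.
CD = 0.0161 + 0.0171 × 1.078² = 0.03598.
D = q·S·CD = 224 × 17.1 × 0.03598 = 137.8 N

D = 138 N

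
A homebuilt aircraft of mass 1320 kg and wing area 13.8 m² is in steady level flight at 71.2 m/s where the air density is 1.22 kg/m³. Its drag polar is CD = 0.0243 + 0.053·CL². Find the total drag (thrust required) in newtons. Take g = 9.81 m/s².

Level flight ⇒ L = W = m·g = 1320 × 9.81 = 12949 N.
Dynamic pressure q = 0.5 × 1.22 × 71.2² = 3092 Pa.
CL = 2W/(ρv²S) = 2×12949/(1.22×71.2²×13.8) = 0.3034.
CD = 0.0243 + 0.053 × 0.3034² = 0.02918.
D = q·S·CD = 3092 × 13.8 × 0.02918 = 1245 N

D = 1250 N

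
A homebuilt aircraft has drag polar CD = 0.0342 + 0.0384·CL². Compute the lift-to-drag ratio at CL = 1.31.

L/D = 13.1

CD = 0.0342 + 0.0384 × 1.31² = 0.1001
L/D = CL/CD = 1.31 / 0.1001 = 13.1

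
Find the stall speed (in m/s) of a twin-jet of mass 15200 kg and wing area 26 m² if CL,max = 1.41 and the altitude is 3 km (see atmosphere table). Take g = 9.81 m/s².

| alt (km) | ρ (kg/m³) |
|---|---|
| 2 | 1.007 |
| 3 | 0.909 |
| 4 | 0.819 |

V_stall = 94.6 m/s

At 3 km, from the table: ρ = 0.909 kg/m³.
At stall, lift equals weight: L = W = m·g = 15200 × 9.81 = 1.491×10^5 N.
V_stall = √(2W/(ρ·S·CL,max)) = √(2 × 1.491×10^5 / (0.909 × 26 × 1.41))
V_stall = √8949 = 94.6 m/s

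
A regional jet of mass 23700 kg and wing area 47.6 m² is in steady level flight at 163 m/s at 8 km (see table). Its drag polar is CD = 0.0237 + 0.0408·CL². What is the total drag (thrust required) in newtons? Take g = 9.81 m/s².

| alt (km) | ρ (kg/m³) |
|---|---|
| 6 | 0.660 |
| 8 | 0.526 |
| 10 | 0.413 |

At 8 km, from the table: ρ = 0.526 kg/m³.
Weight W = mg = 23700 × 9.81 = 2.325×10^5 N; in level flight L = W.
Dynamic pressure q = 0.5 × 0.526 × 163² = 6988 Pa.
Required CL = L/(qS) = 2.325×10^5/(6988·47.6) = 0.699.
CD = 0.0237 + 0.0408 × 0.699² = 0.04364.
D = q·S·CD = 6988 × 47.6 × 0.04364 = 14510 N

D = 14500 N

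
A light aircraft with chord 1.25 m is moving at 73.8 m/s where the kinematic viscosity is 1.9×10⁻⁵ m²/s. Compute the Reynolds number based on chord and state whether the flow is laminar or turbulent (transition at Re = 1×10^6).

Re = v·c/ν = 73.8 × 1.25 / (1.9×10⁻⁵) = 4.86×10^6
Since 4.86×10^6 > 1×10^6, the flow is turbulent.

Re = 4.86×10^6 (turbulent)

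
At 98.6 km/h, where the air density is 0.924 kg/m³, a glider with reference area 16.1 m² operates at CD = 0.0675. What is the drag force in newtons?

D = 377 N

Convert speed: v = 98.6 km/h ÷ 3.6 = 27.39 m/s.
Dynamic pressure q = ½ρv² = ½ × 0.924 × 27.39² = 346.6 Pa.
D = q·S·CD = 346.6 × 16.1 × 0.0675 = 377 N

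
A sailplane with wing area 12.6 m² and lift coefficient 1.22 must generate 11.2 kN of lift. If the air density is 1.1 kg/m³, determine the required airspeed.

L = ½ρv²S·CL ⇒ v = √(2L/(ρ·S·CL))
v = √(2 × 11200 / (1.1 × 12.6 × 1.22)) = √1325 = 36.4 m/s

v = 36.4 m/s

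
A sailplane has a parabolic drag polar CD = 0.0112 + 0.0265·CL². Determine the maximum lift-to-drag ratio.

For CD = CD0 + K·CL², (L/D)max occurs at CL* = √(CD0/K) and equals 1/(2√(K·CD0)).
(L/D)max = 1/(2√(0.0265 × 0.0112)) = 1/(2 × 0.01723) = 29

(L/D)max = 29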